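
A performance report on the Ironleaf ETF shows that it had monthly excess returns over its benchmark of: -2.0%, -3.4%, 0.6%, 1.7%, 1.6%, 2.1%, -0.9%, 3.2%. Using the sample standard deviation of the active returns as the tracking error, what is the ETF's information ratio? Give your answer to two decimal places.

0.16

r̄ = (-2 − 3.4 + 0.6 + 1.7 + 1.6 + 2.1 − 0.9 + 3.2) / 8 = 0.3625%
Sample std dev = √[35.7788 / 7] = 2.2608%
IR = r̄ / tracking error = 0.3625 / 2.2608 = 0.1603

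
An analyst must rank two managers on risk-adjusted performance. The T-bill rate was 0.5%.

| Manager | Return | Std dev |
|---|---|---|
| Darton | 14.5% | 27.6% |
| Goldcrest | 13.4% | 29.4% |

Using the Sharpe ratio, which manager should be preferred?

Darton

Darton: Sharpe ratio = (14.5% − 0.5%) / 27.6% = 0.507
Goldcrest: Sharpe ratio = (13.4% − 0.5%) / 29.4% = 0.439
Highest: Darton (0.507).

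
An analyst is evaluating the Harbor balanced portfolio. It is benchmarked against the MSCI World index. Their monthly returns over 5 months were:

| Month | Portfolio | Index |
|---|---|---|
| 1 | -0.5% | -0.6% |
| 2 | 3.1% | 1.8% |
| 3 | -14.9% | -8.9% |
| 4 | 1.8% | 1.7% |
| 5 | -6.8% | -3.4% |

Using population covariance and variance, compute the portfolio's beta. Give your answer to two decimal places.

r̄p = -3.4600%,  r̄m = -1.8800%
Cov = Σ(rp − r̄p)(rm − r̄m) / 5 = 26.4292
Var(rm) = Σ(rm − r̄m)² / 5 = 15.9176
β = Cov / Var = 26.4292 / 15.9176 = 1.6604

1.66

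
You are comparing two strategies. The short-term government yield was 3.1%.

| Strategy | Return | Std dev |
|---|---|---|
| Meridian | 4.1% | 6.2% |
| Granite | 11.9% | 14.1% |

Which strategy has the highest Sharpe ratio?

Granite

Meridian: Sharpe ratio = (4.1% − 3.1%) / 6.2% = 0.161
Granite: Sharpe ratio = (11.9% − 3.1%) / 14.1% = 0.624
Highest: Granite (0.624).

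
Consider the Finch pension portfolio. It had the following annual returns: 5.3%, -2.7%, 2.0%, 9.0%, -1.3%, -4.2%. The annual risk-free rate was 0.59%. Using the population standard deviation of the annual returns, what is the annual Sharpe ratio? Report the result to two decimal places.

Mean return r̄ = 8.10 / 6 = 1.3500%
Population σ = √[Σ(r − r̄)² / 6] = √[128.7750 / 6] = √21.4625 = 4.6328%
Sharpe = (r̄ − rf) / σ = (1.3500 − 0.59) / 4.6328 = 0.7600 / 4.6328 = 0.1640

0.16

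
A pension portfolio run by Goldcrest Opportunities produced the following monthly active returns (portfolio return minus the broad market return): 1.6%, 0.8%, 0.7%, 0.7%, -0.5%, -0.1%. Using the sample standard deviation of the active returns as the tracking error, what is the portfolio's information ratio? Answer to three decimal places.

r̄ = (1.6 + 0.8 + 0.7 + 0.7 − 0.5 − 0.1) / 6 = 3.20 / 6 = 0.5333%
Sample std dev = √[2.7333 / 5] = 0.7394%
IR = r̄ / tracking error = 0.5333 / 0.7394 = 0.7213

0.721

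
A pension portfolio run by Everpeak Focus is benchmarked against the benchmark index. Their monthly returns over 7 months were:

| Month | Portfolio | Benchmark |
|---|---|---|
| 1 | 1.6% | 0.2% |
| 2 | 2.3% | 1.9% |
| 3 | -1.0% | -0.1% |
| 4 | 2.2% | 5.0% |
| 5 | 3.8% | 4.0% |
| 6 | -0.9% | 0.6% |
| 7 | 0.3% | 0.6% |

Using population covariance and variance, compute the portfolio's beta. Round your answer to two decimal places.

0.67

r̄p = 1.1857%,  r̄m = 1.7429%
Cov = Σ(rp − r̄p)(rm − r̄m) / 7 = 2.3092
Var(rm) = Σ(rm − r̄m)² / 7 = 3.4453
β = Cov / Var = 2.3092 / 3.4453 = 0.6702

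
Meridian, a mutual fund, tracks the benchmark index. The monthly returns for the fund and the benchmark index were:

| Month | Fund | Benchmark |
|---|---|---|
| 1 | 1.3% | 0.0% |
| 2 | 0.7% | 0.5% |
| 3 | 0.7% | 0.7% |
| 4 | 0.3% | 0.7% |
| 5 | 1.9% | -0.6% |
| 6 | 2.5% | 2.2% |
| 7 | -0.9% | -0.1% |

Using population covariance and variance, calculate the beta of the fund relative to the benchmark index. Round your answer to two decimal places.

0.49

r̄p = 0.9286%,  r̄m = 0.4857%
Cov = Σ(rp − r̄p)(rm − r̄m) / 7 = 0.3347
Var(rm) = Σ(rm − r̄m)² / 7 = 0.6841
β = Cov / Var = 0.3347 / 0.6841 = 0.4893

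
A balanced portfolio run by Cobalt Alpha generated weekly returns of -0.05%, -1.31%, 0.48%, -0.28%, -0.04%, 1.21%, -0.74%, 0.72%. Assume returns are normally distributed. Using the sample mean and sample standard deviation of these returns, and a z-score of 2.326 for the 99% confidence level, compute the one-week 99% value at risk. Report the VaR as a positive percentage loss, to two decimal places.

r̄ = (-0.05 − 1.31 + 0.48 − 0.28 − 0.04 + 1.21 − 0.74 + 0.72) / 8 = -0.010 / 8 = -0.0013%
Sample std dev = √[4.5591 / 7] = 0.8070%
VaR = −(r̄ − z·σ) = −(-0.0013 − 2.326 × 0.8070) = −(-1.8784) = 1.8784%

1.88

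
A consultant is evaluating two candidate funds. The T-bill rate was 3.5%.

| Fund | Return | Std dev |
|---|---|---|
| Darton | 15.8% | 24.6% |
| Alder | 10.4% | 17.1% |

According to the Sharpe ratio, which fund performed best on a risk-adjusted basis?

Darton: Sharpe ratio = (15.8% − 3.5%) / 24.6% = 0.500
Alder: Sharpe ratio = (10.4% − 3.5%) / 17.1% = 0.404
Highest: Darton (0.500).

Darton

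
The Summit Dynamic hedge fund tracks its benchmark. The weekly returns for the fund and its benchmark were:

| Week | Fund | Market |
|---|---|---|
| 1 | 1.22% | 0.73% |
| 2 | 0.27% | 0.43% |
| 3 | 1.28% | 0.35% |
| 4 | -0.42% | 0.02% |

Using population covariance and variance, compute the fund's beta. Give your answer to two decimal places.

2.14

r̄p = 0.5875%,  r̄m = 0.3825%
Cov = Σ(rp − r̄p)(rm − r̄m) / 4 = 0.1369
Var(rm) = Σ(rm − r̄m)² / 4 = 0.0639
β = Cov / Var = 0.1369 / 0.0639 = 2.1424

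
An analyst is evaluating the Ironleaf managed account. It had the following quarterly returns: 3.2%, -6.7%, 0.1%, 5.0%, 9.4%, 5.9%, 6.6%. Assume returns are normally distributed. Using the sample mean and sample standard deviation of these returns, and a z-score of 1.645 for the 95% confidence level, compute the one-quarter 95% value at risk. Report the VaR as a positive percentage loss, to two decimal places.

5.35

r̄ = (3.2 − 6.7 + 0.1 + 5 + 9.4 + 5.9 + 6.6) / 7 = 3.3571%
Sample std dev = √[167.9771 / 6] = 5.2911%
VaR = −(r̄ − z·σ) = −(3.3571 − 1.645 × 5.2911) = −(-5.3468) = 5.3468%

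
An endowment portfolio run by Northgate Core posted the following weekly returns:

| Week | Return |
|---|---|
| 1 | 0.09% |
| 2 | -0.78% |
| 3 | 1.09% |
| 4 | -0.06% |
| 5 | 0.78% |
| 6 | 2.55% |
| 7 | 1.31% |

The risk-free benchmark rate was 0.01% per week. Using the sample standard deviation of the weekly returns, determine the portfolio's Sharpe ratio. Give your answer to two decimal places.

0.65

r̄ = (0.09 − 0.78 + 1.09 − 0.06 + 0.78 + 2.55 + 1.31) / 7 = 0.7114%
Sample σ = √[Σ(r − r̄)² / 6] = √[7.0923 / 6] = √1.1821 = 1.0872%
Sharpe = (r̄ − rf) / σ = (0.7114 − 0.01) / 1.0872 = 0.7014 / 1.0872 = 0.6451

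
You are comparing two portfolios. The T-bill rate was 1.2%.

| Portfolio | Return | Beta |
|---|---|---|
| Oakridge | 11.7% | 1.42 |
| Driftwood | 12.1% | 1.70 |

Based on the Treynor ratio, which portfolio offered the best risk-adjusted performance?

Oakridge: Treynor = (11.7% − 1.2%) / 1.42 = 7.394
Driftwood: Treynor = (12.1% − 1.2%) / 1.70 = 6.412
Highest: Oakridge (7.394).

Oakridge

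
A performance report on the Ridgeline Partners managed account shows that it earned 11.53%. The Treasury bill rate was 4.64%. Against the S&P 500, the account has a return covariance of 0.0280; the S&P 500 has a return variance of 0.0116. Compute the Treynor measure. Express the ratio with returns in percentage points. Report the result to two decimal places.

β = Cov / Var = 0.0280 / 0.0116 = 2.4138
Treynor = (Rp − Rf) / β = (11.53% − 4.64%) / 2.4138 = 6.89 / 2.4138 = 2.8544

2.85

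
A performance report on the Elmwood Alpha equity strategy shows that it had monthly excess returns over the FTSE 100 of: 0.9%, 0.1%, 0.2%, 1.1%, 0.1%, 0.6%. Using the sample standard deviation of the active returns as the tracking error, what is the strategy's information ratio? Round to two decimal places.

1.15

Mean return μ = 3.00 / 6 = 0.5000%
Σ(r − μ)² = (0.9 − 0.5000)² + (0.1 − 0.5000)² + … = 0.9400
sample σ = √(0.9400 / 5) = √0.1880 = 0.4336%
IR = μ / tracking error = 0.5000 / 0.4336 = 1.1531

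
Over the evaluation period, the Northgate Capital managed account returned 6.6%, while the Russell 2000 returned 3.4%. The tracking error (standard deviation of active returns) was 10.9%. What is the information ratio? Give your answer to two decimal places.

0.29

IR = (Rp − Rb) / TE = (6.6% − 3.4%) / 10.9% = 3.20% / 10.9% = 0.2936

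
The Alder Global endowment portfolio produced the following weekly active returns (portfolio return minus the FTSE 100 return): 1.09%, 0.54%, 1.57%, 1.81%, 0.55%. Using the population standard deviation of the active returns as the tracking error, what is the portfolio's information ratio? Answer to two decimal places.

2.15

r̄ = (1.09 + 0.54 + 1.57 + 1.81 + 0.55) / 5 = 5.560 / 5 = 1.1120%
Population std dev = √[1.3405 / 5] = 0.5178%
IR = r̄ / tracking error = 1.1120 / 0.5178 = 2.1475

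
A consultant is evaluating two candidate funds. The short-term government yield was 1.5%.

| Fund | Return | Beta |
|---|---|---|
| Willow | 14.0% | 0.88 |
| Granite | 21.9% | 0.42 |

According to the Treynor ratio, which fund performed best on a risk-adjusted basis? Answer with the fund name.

Willow: Treynor = (14.0% − 1.5%) / 0.88 = 14.205
Granite: Treynor = (21.9% − 1.5%) / 0.42 = 48.571
Highest: Granite (48.571).

Granite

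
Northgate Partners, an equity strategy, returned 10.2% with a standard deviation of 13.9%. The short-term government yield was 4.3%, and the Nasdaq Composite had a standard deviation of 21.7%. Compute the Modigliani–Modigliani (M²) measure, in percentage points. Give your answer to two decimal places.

Sharpe = (Rp − Rf) / σp = (10.2% − 4.3%) / 13.9% = 0.4245
M² = Rf + Sharpe × σm = 4.3% + 0.4245 × 21.7% = 13.5117%

13.51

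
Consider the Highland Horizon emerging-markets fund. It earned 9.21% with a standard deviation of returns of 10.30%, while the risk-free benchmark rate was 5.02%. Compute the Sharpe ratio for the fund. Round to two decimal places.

Sharpe = (Rp − Rf) / σp = (9.21% − 5.02%) / 10.30% = 4.19% / 10.30% = 0.4068

0.41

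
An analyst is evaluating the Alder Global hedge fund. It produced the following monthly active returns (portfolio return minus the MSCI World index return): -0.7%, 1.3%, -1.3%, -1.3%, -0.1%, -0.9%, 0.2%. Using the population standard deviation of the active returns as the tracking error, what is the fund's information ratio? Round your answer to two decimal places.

-0.46

Mean return μ = -2.80 / 7 = -0.4000%
Population σ = √[Σ(r − μ)² / 7] = √[5.3000 / 7] = √0.7571 = 0.8701%
IR = μ / tracking error = -0.4000 / 0.8701 = -0.4597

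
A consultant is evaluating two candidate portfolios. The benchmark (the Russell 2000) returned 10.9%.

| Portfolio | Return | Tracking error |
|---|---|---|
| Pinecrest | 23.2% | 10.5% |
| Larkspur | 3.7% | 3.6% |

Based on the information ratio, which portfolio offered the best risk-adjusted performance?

Pinecrest: IR = (23.2% − 10.9%) / 10.5% = 1.171
Larkspur: IR = (3.7% − 10.9%) / 3.6% = -2.000
Highest: Pinecrest (1.171).

Pinecrest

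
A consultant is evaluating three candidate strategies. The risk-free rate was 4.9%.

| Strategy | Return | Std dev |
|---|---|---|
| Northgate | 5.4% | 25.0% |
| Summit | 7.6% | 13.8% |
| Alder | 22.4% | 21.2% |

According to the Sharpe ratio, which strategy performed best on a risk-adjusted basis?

Northgate: Sharpe ratio = (5.4% − 4.9%) / 25.0% = 0.020
Summit: Sharpe ratio = (7.6% − 4.9%) / 13.8% = 0.196
Alder: Sharpe ratio = (22.4% − 4.9%) / 21.2% = 0.825
Highest: Alder (0.825).

Alder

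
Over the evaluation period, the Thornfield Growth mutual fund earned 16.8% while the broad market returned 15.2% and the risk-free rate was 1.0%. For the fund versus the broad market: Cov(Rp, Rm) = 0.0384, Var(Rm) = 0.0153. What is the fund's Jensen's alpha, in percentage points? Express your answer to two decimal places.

β = Cov / Var = 0.0384 / 0.0153 = 2.5098
E[R] = Rf + β(Rm − Rf) = 1.0% + 2.5098 × (15.2% − 1.0%) = 36.6392%
α = Rp − E[R] = 16.8% − 36.6392% = -19.8392

-19.84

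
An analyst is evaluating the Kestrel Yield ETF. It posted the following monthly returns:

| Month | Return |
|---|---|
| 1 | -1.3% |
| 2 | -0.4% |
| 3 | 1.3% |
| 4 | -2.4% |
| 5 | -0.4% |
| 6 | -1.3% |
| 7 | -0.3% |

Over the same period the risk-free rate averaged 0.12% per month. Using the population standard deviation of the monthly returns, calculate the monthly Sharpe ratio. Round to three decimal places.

μ = (-1.3 − 0.4 + 1.3 − 2.4 − 0.4 − 1.3 − 0.3) / 7 = -4.80 / 7 = -0.6857%
Population σ = √[Σ(r − μ)² / 7] = √[7.9486 / 7] = √1.1355 = 1.0656%
Sharpe = (μ − rf) / σ = (-0.6857 − 0.12) / 1.0656 = -0.8057 / 1.0656 = -0.7561

-0.756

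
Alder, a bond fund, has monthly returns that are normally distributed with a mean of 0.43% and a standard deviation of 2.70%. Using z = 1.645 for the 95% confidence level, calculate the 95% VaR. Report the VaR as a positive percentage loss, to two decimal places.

VaR (as % loss) = −(μ − z·σ) = −(0.43% − 1.645 × 2.70%) = −(-4.0115%) = 4.0115%

4.01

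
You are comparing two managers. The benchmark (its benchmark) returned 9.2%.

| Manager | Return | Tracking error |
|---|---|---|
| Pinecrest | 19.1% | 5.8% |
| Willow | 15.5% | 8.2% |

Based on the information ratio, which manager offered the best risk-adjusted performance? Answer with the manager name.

Pinecrest: IR = (19.1% − 9.2%) / 5.8% = 1.707
Willow: IR = (15.5% − 9.2%) / 8.2% = 0.768
Highest: Pinecrest (1.707).

Pinecrest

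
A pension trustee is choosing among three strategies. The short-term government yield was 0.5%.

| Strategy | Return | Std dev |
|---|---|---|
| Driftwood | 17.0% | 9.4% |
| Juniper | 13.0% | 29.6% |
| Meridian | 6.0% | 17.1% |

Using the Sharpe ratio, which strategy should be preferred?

Driftwood

Driftwood: Sharpe ratio = (17.0% − 0.5%) / 9.4% = 1.755
Juniper: Sharpe ratio = (13.0% − 0.5%) / 29.6% = 0.422
Meridian: Sharpe ratio = (6.0% − 0.5%) / 17.1% = 0.322
Highest: Driftwood (1.755).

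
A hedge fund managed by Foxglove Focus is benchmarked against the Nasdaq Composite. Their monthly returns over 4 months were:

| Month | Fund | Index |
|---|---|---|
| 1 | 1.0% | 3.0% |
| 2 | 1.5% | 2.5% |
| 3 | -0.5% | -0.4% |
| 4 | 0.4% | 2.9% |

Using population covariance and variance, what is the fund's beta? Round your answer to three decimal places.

r̄p = 0.6000%,  r̄m = 2.0000%
Cov = Σ(rp − r̄p)(rm − r̄m) / 4 = 0.8275
Var(rm) = Σ(rm − r̄m)² / 4 = 1.9550
β = Cov / Var = 0.8275 / 1.9550 = 0.4233

0.423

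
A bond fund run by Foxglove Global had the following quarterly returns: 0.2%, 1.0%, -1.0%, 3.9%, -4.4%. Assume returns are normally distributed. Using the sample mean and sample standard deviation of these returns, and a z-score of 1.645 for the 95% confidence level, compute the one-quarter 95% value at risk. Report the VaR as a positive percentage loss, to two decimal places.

μ = (0.2 + 1 − 1 + 3.9 − 4.4) / 5 = -0.30 / 5 = -0.0600%
Σ(r − μ)² = (0.2 − (-0.0600))² + (1 − (-0.0600))² + (-1 − (-0.0600))² + … = 36.5920
σ = √[36.5920 / 4] = 3.0246%
VaR = −(μ − z·σ) = −(-0.0600 − 1.645 × 3.0246) = −(-5.0355) = 5.0355%

5.04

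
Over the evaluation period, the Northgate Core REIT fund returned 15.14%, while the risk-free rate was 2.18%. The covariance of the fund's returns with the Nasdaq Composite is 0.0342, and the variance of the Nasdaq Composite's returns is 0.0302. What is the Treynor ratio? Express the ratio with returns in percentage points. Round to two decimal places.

β = Cov / Var = 0.0342 / 0.0302 = 1.1325
Treynor = (Rp − Rf) / β = (15.14% − 2.18%) / 1.1325 = 12.96 / 1.1325 = 11.4437

11.44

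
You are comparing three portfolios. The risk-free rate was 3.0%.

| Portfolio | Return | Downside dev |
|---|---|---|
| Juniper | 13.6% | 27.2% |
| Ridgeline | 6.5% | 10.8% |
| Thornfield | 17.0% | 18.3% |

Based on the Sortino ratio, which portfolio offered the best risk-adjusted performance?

Juniper: Sortino ratio = (13.6% − 3.0%) / 27.2% = 0.390
Ridgeline: Sortino ratio = (6.5% − 3.0%) / 10.8% = 0.324
Thornfield: Sortino ratio = (17.0% − 3.0%) / 18.3% = 0.765
Highest: Thornfield (0.765).

Thornfield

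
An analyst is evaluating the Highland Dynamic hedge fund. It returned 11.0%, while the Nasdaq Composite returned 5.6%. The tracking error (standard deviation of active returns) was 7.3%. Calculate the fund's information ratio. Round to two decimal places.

0.74

IR = (Rp − Rb) / TE = (11.0% − 5.6%) / 7.3% = 5.40% / 7.3% = 0.7397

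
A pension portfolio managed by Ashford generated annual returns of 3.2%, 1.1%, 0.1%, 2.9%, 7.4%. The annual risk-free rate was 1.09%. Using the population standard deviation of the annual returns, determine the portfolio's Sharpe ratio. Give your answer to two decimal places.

Mean return r̄ = 14.70 / 5 = 2.9400%
Σ(r − r̄)² = 31.4120; population σ = √(31.4120/5) = 2.5065%
Sharpe = (r̄ − rf) / σ = (2.9400 − 1.09) / 2.5065 = 1.8500 / 2.5065 = 0.7381

0.74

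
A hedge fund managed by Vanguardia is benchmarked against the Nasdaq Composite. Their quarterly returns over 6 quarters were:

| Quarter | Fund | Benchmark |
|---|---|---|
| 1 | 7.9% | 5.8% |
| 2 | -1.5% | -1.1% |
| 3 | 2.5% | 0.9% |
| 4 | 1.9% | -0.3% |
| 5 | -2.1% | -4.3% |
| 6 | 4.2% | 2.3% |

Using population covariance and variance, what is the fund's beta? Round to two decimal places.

r̄p = 2.1500%,  r̄m = 0.5500%
Cov = Σ(rp − r̄p)(rm − r̄m) / 6 = 10.1242
Var(rm) = Σ(rm − r̄m)² / 6 = 9.6192
β = Cov / Var = 10.1242 / 9.6192 = 1.0525

1.05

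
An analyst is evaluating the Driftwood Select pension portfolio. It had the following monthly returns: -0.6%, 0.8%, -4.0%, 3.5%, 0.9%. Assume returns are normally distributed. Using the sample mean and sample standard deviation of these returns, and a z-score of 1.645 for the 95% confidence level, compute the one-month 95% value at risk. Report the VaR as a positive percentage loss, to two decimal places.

μ = (-0.6 + 0.8 − 4 + 3.5 + 0.9) / 5 = 0.60 / 5 = 0.1200%
Σ(r − μ)² = 29.9880; sample σ = √(29.9880/4) = 2.7381%
VaR = −(μ − z·σ) = −(0.1200 − 1.645 × 2.7381) = −(-4.3842) = 4.3842%

4.38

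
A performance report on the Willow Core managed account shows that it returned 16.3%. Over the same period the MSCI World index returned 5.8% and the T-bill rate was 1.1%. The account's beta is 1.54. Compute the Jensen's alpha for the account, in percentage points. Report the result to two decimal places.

7.96

CAPM expected return = Rf + β(Rm − Rf) = 1.1% + 1.54 × (5.8% − 1.1%) = 1.1 + 1.54 × 4.70 = 8.3380%
Jensen's α = Rp − E[R] = 16.3% − 8.3380% = 7.9620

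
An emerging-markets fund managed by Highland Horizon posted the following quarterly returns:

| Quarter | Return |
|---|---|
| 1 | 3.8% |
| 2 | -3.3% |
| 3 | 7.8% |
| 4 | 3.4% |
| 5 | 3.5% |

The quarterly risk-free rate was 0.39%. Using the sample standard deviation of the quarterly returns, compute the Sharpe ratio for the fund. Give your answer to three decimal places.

0.664

r̄ = (3.8 − 3.3 + 7.8 + 3.4 + 3.5) / 5 = 15.20 / 5 = 3.0400%
Sample std dev = √[63.7720 / 4] = 3.9929%
Sharpe = (r̄ − rf) / σ = (3.0400 − 0.39) / 3.9929 = 2.6500 / 3.9929 = 0.6637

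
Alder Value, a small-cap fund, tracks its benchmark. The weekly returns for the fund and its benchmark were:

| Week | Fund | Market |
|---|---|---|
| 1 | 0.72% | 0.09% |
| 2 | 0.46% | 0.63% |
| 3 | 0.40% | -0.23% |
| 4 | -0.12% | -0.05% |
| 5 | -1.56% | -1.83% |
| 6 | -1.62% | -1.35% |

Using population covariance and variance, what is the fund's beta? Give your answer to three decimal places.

r̄p = -0.2867%,  r̄m = -0.4567%
Cov = Σ(rp − r̄p)(rm − r̄m) / 6 = 0.7542
Var(rm) = Σ(rm − r̄m)² / 6 = 0.7301
β = Cov / Var = 0.7542 / 0.7301 = 1.0330

1.033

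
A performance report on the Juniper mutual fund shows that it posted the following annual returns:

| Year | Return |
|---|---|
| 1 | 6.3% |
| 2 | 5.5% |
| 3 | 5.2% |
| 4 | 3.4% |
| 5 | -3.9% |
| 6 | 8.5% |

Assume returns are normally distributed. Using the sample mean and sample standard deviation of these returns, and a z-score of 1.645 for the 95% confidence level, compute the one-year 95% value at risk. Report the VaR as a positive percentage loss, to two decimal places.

2.88

r̄ = (6.3 + 5.5 + 5.2 + 3.4 − 3.9 + 8.5) / 6 = 4.1667%
Σ(r − r̄)² = (6.3 − 4.1667)² + (5.5 − 4.1667)² + … = 91.8333
sample σ = √(91.8333 / 5) = √18.3667 = 4.2856%
VaR = −(r̄ − z·σ) = −(4.1667 − 1.645 × 4.2856) = −(-2.8831) = 2.8831%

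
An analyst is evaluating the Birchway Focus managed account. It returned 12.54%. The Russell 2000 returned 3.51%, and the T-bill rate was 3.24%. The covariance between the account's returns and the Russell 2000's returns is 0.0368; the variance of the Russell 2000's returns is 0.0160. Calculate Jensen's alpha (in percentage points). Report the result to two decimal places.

8.68

β = Cov / Var = 0.0368 / 0.0160 = 2.3000
E[R] = Rf + β(Rm − Rf) = 3.24% + 2.3000 × (3.51% − 3.24%) = 3.8610%
α = Rp − E[R] = 12.54% − 3.8610% = 8.6790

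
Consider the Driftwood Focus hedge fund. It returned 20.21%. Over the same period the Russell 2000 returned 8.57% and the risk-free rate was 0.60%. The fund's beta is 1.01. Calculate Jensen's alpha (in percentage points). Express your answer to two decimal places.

CAPM expected return = Rf + β(Rm − Rf) = 0.60% + 1.01 × (8.57% − 0.60%) = 0.6 + 1.01 × 7.97 = 8.6497%
Jensen's α = Rp − E[R] = 20.21% − 8.6497% = 11.5603

11.56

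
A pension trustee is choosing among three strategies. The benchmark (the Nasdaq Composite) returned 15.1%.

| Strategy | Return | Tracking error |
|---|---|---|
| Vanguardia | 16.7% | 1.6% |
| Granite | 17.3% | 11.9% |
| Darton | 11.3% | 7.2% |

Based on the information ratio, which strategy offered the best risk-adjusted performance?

Vanguardia: IR = (16.7% − 15.1%) / 1.6% = 1.000
Granite: IR = (17.3% − 15.1%) / 11.9% = 0.185
Darton: IR = (11.3% − 15.1%) / 7.2% = -0.528
Highest: Vanguardia (1.000).

Vanguardia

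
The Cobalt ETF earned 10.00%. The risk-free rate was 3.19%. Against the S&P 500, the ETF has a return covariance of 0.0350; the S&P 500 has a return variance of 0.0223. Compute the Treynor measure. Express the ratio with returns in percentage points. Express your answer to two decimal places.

β = Cov / Var = 0.0350 / 0.0223 = 1.5695
Treynor = (Rp − Rf) / β = (10.00% − 3.19%) / 1.5695 = 6.81 / 1.5695 = 4.3390

4.34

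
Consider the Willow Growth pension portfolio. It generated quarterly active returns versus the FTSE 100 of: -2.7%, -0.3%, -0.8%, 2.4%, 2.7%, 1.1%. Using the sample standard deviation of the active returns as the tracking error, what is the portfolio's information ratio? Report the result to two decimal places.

r̄ = (-2.7 − 0.3 − 0.8 + 2.4 + 2.7 + 1.1) / 6 = 2.40 / 6 = 0.4000%
Sample std dev = √[21.3200 / 5] = 2.0649%
IR = r̄ / tracking error = 0.4000 / 2.0649 = 0.1937

0.19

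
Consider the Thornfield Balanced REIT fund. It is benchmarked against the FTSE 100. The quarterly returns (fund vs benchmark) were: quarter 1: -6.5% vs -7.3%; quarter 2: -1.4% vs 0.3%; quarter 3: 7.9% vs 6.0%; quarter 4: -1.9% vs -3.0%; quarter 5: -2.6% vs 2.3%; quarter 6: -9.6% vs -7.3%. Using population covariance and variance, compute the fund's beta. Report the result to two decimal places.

1.00

r̄p = -2.3500%,  r̄m = -1.5000%
Cov = Σ(rp − r̄p)(rm − r̄m) / 6 = 23.8467
Var(rm) = Σ(rm − r̄m)² / 6 = 23.9100
β = Cov / Var = 23.8467 / 23.9100 = 0.9974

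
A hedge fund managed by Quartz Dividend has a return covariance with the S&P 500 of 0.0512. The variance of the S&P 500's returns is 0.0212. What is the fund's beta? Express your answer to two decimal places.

2.42

β = Cov(Rp, Rm) / Var(Rm) = 0.0512 / 0.0212 = 2.4151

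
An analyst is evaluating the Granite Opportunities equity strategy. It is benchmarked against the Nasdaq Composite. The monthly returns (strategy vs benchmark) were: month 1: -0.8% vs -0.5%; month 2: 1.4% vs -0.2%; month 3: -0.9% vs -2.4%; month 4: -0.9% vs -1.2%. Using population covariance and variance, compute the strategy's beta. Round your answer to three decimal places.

r̄p = -0.3000%,  r̄m = -1.0750%
Cov = Σ(rp − r̄p)(rm − r̄m) / 4 = 0.5175
Var(rm) = Σ(rm − r̄m)² / 4 = 0.7169
β = Cov / Var = 0.5175 / 0.7169 = 0.7219

0.722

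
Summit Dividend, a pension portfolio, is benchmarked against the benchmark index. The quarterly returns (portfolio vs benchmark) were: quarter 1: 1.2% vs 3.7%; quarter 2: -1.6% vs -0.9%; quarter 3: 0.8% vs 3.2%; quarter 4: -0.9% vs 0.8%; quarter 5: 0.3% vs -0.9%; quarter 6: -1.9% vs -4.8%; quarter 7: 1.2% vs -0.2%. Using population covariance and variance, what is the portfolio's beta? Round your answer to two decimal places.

r̄p = -0.1286%,  r̄m = 0.1286%
Cov = Σ(rp − r̄p)(rm − r̄m) / 7 = 2.3494
Var(rm) = Σ(rm − r̄m)² / 7 = 7.0220
β = Cov / Var = 2.3494 / 7.0220 = 0.3346

0.33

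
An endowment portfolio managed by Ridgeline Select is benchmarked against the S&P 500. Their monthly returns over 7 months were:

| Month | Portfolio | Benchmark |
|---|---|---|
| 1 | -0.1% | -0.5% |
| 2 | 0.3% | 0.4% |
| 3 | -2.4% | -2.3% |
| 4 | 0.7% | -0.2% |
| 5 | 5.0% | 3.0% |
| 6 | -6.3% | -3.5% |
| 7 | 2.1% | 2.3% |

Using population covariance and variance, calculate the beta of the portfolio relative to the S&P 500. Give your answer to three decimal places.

r̄p = -0.1000%,  r̄m = -0.1143%
Cov = Σ(rp − r̄p)(rm − r̄m) / 7 = 6.7643
Var(rm) = Σ(rm − r̄m)² / 7 = 4.5984
β = Cov / Var = 6.7643 / 4.5984 = 1.4710

1.471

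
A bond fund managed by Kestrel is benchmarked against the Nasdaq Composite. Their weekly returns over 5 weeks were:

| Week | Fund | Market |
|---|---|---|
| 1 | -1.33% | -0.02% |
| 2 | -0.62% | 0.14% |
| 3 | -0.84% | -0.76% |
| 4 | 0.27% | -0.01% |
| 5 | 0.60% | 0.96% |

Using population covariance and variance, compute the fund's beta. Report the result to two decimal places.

r̄p = -0.3840%,  r̄m = 0.0620%
Cov = Σ(rp − r̄p)(rm − r̄m) / 5 = 0.2541
Var(rm) = Σ(rm − r̄m)² / 5 = 0.3000
β = Cov / Var = 0.2541 / 0.3000 = 0.8470

0.85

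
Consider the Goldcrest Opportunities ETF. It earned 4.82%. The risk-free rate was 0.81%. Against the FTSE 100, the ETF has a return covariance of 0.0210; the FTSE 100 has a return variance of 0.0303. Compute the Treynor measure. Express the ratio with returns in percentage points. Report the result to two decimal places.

5.79

β = Cov / Var = 0.0210 / 0.0303 = 0.6931
Treynor = (Rp − Rf) / β = (4.82% − 0.81%) / 0.6931 = 4.01 / 0.6931 = 5.7856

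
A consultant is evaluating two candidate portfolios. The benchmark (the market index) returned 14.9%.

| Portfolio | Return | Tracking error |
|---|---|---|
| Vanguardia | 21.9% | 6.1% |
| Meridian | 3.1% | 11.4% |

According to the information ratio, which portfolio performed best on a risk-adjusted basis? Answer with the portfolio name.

Vanguardia: IR = (21.9% − 14.9%) / 6.1% = 1.148
Meridian: IR = (3.1% − 14.9%) / 11.4% = -1.035
Highest: Vanguardia (1.148).

Vanguardia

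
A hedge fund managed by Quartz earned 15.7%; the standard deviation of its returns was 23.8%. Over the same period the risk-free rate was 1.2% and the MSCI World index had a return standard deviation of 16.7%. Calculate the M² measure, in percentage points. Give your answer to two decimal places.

Sharpe = (Rp − Rf) / σp = (15.7% − 1.2%) / 23.8% = 0.6092
M² = Rf + Sharpe × σm = 1.2% + 0.6092 × 16.7% = 11.3736%

11.37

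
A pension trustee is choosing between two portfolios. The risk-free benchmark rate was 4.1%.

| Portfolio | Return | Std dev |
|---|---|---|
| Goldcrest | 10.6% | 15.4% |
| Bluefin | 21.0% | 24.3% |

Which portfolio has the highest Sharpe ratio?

Goldcrest: Sharpe ratio = (10.6% − 4.1%) / 15.4% = 0.422
Bluefin: Sharpe ratio = (21.0% − 4.1%) / 24.3% = 0.695
Highest: Bluefin (0.695).

Bluefin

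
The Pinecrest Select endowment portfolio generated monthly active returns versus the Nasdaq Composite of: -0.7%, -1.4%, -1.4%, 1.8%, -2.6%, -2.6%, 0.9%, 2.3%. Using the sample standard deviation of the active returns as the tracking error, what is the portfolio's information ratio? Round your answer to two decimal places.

Mean return r̄ = -3.70 / 8 = -0.4625%
Sample std dev = √[25.5588 / 7] = 1.9108%
IR = r̄ / tracking error = -0.4625 / 1.9108 = -0.2420

-0.24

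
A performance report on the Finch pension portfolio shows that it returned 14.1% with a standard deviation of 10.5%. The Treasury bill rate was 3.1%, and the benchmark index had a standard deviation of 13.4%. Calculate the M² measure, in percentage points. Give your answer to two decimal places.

17.14

Sharpe = (Rp − Rf) / σp = (14.1% − 3.1%) / 10.5% = 1.0476
M² = Rf + Sharpe × σm = 3.1% + 1.0476 × 13.4% = 17.1378%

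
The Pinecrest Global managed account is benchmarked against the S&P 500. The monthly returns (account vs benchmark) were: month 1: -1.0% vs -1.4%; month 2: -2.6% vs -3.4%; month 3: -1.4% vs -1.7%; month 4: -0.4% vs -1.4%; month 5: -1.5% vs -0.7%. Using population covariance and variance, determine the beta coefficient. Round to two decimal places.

0.58

r̄p = -1.3800%,  r̄m = -1.7200%
Cov = Σ(rp − r̄p)(rm − r̄m) / 5 = 0.4724
Var(rm) = Σ(rm − r̄m)² / 5 = 0.8136
β = Cov / Var = 0.4724 / 0.8136 = 0.5806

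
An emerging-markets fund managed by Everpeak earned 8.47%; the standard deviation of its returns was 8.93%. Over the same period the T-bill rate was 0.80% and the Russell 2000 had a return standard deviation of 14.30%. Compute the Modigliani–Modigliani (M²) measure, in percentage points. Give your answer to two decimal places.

13.08

Sharpe = (Rp − Rf) / σp = (8.47% − 0.80%) / 8.93% = 0.8589
M² = Rf + Sharpe × σm = 0.80% + 0.8589 × 14.30% = 13.0823%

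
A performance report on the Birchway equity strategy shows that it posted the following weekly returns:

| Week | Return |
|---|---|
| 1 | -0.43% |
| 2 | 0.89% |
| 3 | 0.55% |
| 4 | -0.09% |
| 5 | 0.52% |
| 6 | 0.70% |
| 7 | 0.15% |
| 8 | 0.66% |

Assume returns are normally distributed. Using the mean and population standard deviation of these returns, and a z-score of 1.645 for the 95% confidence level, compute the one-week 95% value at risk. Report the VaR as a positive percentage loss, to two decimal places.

μ = (-0.43 + 0.89 + 0.55 − 0.09 + 0.52 + 0.7 + 0.15 + 0.66) / 8 = 0.3688%
Σ(r − μ)² = (-0.43 − 0.3688)² + (0.89 − 0.3688)² + (0.55 − 0.3688)² + … = 1.4183
population σ = √(1.4183 / 8) = √0.1773 = 0.4211%
VaR = −(μ − z·σ) = −(0.3688 − 1.645 × 0.4211) = −(-0.3239) = 0.3239%

0.32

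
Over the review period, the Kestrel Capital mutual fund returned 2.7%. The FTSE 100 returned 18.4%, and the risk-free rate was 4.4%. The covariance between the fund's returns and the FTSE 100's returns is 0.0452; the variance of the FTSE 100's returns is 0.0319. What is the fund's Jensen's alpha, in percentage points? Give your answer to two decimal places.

-21.54

β = Cov / Var = 0.0452 / 0.0319 = 1.4169
E[R] = Rf + β(Rm − Rf) = 4.4% + 1.4169 × (18.4% − 4.4%) = 24.2366%
α = Rp − E[R] = 2.7% − 24.2366% = -21.5366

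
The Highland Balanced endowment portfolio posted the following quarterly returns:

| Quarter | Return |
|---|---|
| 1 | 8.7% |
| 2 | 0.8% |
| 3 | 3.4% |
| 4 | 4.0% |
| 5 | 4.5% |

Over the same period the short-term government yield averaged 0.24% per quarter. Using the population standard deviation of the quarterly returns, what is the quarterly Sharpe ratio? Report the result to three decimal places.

1.583

Mean return r̄ = 21.40 / 5 = 4.2800%
Population std dev = √[32.5480 / 5] = 2.5514%
Sharpe = (r̄ − rf) / σ = (4.2800 − 0.24) / 2.5514 = 4.0400 / 2.5514 = 1.5834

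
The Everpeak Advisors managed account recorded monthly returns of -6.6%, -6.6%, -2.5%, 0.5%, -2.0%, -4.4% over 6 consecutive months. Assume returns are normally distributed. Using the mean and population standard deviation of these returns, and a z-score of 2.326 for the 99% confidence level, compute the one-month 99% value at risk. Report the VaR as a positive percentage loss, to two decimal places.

9.55

r̄ = (-6.6 − 6.6 − 2.5 + 0.5 − 2 − 4.4) / 6 = -21.60 / 6 = -3.6000%
Σ(r − r̄)² = (-6.6 − (-3.6000))² + (-6.6 − (-3.6000))² + (-2.5 − (-3.6000))² + … = 39.2200
population σ = √(39.2200 / 6) = √6.5367 = 2.5567%
VaR = −(r̄ − z·σ) = −(-3.6000 − 2.326 × 2.5567) = −(-9.5469) = 9.5469%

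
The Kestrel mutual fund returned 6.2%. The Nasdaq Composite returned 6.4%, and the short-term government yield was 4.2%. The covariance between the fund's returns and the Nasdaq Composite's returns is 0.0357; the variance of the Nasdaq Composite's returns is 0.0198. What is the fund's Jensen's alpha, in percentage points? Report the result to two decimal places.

-1.97

β = Cov / Var = 0.0357 / 0.0198 = 1.8030
E[R] = Rf + β(Rm − Rf) = 4.2% + 1.8030 × (6.4% − 4.2%) = 8.1666%
α = Rp − E[R] = 6.2% − 8.1666% = -1.9666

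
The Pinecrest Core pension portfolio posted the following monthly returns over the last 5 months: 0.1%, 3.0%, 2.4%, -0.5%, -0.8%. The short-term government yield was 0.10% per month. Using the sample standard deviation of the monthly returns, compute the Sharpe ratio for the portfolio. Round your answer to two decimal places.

r̄ = (0.1 + 3 + 2.4 − 0.5 − 0.8) / 5 = 0.8400%
Sample std dev = √[12.1320 / 4] = 1.7416%
Sharpe = (r̄ − rf) / σ = (0.8400 − 0.1) / 1.7416 = 0.7400 / 1.7416 = 0.4249

0.42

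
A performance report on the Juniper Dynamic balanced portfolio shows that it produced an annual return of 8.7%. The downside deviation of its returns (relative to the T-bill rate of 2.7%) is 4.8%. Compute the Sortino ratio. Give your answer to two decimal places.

Sortino = (Rp − Rf) / σd = (8.7% − 2.7%) / 4.8% = 6.00% / 4.8% = 1.2500

1.25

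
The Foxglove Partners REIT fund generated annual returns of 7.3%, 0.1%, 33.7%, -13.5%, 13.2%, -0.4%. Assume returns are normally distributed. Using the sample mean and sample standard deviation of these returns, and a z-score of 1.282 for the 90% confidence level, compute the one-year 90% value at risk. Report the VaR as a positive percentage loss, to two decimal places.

Mean return r̄ = 40.40 / 6 = 6.7333%
Sample σ = √[Σ(r − r̄)² / 5] = √[1273.6133 / 5] = √254.7227 = 15.9600%
VaR = −(r̄ − z·σ) = −(6.7333 − 1.282 × 15.9600) = −(-13.7274) = 13.7274%

13.73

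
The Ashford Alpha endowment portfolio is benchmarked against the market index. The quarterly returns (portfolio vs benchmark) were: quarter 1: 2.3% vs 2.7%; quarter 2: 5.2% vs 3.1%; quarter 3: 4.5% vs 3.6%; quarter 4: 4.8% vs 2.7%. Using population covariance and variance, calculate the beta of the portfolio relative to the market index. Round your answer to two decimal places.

1.22

r̄p = 4.2000%,  r̄m = 3.0250%
Cov = Σ(rp − r̄p)(rm − r̄m) / 4 = 0.1675
Var(rm) = Σ(rm − r̄m)² / 4 = 0.1369
β = Cov / Var = 0.1675 / 0.1369 = 1.2235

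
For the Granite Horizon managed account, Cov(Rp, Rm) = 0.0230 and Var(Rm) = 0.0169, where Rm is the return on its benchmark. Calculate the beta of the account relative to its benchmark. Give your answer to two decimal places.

β = Cov(Rp, Rm) / Var(Rm) = 0.0230 / 0.0169 = 1.3609

1.36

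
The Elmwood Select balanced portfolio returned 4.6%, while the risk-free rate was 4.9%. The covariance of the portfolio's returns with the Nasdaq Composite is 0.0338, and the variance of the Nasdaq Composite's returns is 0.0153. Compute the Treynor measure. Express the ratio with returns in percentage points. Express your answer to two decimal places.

-0.14

β = Cov / Var = 0.0338 / 0.0153 = 2.2092
Treynor = (Rp − Rf) / β = (4.6% − 4.9%) / 2.2092 = -0.30 / 2.2092 = -0.1358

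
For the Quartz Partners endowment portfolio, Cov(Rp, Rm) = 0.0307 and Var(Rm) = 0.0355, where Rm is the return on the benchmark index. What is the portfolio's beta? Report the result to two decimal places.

β = Cov(Rp, Rm) / Var(Rm) = 0.0307 / 0.0355 = 0.8648

0.86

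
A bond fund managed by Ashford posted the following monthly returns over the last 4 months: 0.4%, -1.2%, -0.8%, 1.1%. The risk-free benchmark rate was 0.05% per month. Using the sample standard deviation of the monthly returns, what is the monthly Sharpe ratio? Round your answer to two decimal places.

r̄ = (0.4 − 1.2 − 0.8 + 1.1) / 4 = -0.50 / 4 = -0.1250%
Sample std dev = √[3.3875 / 3] = 1.0626%
Sharpe = (r̄ − rf) / σ = (-0.1250 − 0.05) / 1.0626 = -0.1750 / 1.0626 = -0.1647

-0.16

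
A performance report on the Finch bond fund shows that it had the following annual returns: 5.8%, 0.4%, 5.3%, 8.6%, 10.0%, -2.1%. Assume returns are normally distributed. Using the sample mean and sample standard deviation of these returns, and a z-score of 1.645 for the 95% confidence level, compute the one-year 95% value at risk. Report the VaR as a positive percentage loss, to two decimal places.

r̄ = (5.8 + 0.4 + 5.3 + 8.6 + 10 − 2.1) / 6 = 28.00 / 6 = 4.6667%
Sample std dev = √[109.5933 / 5] = 4.6817%
VaR = −(r̄ − z·σ) = −(4.6667 − 1.645 × 4.6817) = −(-3.0347) = 3.0347%

3.03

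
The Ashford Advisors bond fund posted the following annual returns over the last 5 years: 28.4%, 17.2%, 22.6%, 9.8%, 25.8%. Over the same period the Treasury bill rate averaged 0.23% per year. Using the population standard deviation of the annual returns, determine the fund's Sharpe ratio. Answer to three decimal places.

r̄ = (28.4 + 17.2 + 22.6 + 9.8 + 25.8) / 5 = 103.80 / 5 = 20.7600%
Σ(r − r̄)² = (28.4 − 20.7600)² + (17.2 − 20.7600)² + … = 219.9520
σ = √[219.9520 / 5] = 6.6325%
Sharpe = (r̄ − rf) / σ = (20.7600 − 0.23) / 6.6325 = 20.5300 / 6.6325 = 3.0954

3.095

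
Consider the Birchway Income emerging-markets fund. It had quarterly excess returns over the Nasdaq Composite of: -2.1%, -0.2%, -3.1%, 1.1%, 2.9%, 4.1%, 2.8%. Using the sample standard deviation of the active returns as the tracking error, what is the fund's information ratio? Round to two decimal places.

μ = (-2.1 − 0.2 − 3.1 + 1.1 + 2.9 + 4.1 + 2.8) / 7 = 5.50 / 7 = 0.7857%
Sample σ = √[Σ(r − μ)² / 6] = √[44.0086 / 6] = √7.3348 = 2.7083%
IR = μ / tracking error = 0.7857 / 2.7083 = 0.2901

0.29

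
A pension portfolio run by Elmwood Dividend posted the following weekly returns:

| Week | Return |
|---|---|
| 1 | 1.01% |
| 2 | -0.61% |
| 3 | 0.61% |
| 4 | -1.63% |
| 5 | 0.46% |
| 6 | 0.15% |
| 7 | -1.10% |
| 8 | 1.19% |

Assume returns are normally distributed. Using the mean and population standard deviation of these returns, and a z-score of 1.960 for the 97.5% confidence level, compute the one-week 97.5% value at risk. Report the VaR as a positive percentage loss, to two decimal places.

Mean return μ = 0.080 / 8 = 0.0100%
Σ(r − μ)² = (1.01 − 0.0100)² + (-0.61 − 0.0100)² + … = 7.2806
population σ = √(7.2806 / 8) = √0.9101 = 0.9540%
VaR = −(μ − z·σ) = −(0.0100 − 1.960 × 0.9540) = −(-1.8598) = 1.8598%

1.86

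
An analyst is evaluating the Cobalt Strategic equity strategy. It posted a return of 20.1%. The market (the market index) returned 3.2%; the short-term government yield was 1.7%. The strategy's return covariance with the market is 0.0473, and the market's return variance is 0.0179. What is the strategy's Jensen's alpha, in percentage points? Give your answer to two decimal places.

14.44

β = Cov / Var = 0.0473 / 0.0179 = 2.6425
E[R] = Rf + β(Rm − Rf) = 1.7% + 2.6425 × (3.2% − 1.7%) = 5.6638%
α = Rp − E[R] = 20.1% − 5.6638% = 14.4362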